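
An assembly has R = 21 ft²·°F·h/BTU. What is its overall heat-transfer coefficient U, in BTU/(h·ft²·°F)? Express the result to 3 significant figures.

0.0476 BTU/(h·ft²·°F)

U = 1/R = 1/21 = 0.04762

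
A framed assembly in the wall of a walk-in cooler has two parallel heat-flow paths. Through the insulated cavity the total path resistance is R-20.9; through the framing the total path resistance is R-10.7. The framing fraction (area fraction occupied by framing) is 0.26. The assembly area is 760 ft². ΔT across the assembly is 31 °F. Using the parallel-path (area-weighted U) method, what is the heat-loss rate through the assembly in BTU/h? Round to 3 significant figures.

1410 BTU/h

U_eff = 0.74/20.9 + 0.26/10.7 = 0.03541 + 0.0243 = 0.05971
R_eff = 1/U_eff = 16.75 ft²·°F·h/BTU
Q = 760 × 31 / 16.75 = 1407 BTU/h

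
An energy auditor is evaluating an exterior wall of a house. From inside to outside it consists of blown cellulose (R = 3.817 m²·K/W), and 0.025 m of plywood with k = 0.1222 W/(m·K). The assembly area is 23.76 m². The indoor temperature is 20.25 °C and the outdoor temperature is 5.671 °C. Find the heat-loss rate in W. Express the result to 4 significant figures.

86.13 W

0.025/0.1222 = 0.20458
R_total = 3.817 + 0.20458 = 4.0216 m²·K/W
Q = A·ΔT/R = 23.76 × (20.25 − 5.671) / 4.0216 = 86.135 W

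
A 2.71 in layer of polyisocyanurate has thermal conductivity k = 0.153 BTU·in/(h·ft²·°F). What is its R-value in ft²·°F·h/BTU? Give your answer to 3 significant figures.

17.7 ft²·°F·h/BTU

R = L/k = 2.71/0.153 = 17.71 ft²·°F·h/BTU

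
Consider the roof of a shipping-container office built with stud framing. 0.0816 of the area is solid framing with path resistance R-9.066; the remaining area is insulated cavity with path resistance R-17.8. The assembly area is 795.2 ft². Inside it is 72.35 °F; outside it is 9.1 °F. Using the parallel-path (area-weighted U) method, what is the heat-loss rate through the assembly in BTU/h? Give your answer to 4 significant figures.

3048 BTU/h

U_eff = 0.9184/17.8 + 0.0816/9.066 = 0.051596 + 0.0090007 = 0.060596
R_eff = 1/U_eff = 16.503 ft²·°F·h/BTU
Q = 795.2 × (72.35 − 9.1) / 16.503 = 3047.8 BTU/h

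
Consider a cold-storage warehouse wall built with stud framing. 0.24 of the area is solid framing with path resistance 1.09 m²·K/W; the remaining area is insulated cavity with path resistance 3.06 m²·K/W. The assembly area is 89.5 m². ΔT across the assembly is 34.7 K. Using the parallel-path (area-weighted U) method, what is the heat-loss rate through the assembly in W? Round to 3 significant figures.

U_eff = 0.76/3.06 + 0.24/1.09 = 0.2484 + 0.2202 = 0.4685
R_eff = 1/U_eff = 2.134 m²·K/W
Q = 89.5 × 34.7 / 2.134 = 1455 W

1460 W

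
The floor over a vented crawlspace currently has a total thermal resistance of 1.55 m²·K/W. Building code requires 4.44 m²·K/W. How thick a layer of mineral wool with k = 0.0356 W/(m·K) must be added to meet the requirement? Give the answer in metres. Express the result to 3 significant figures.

ΔR = 4.44 − 1.55 = 2.89 m²·K/W
L = ΔR × k = 2.89 × 0.0356 = 0.1029 m

0.103 m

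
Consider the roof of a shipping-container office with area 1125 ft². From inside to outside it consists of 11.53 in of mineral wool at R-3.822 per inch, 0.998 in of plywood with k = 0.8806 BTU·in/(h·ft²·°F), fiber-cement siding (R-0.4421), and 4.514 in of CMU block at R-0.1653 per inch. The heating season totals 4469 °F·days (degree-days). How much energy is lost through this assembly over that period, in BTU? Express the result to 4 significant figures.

11.53 × 3.822 = 44.068
0.998/0.8806 = 1.1333
4.514 × 0.1653 = 0.74616
R_total = 44.068 + 1.1333 + 0.4421 + 0.74616 = 46.389 ft²·°F·h/BTU
E = A × HDD × 24 / R = 1125 × 4469 × 24 / 46.389 = 2601100 BTU

2601000 BTU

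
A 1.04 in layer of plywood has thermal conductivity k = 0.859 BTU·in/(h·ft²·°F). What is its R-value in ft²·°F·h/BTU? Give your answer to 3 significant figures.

1.21 ft²·°F·h/BTU

R = L/k = 1.04/0.859 = 1.211 ft²·°F·h/BTU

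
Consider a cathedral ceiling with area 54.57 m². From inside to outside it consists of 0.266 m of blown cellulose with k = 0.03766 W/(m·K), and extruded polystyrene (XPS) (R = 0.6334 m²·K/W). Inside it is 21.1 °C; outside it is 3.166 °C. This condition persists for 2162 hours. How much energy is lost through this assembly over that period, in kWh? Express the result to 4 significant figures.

0.266/0.03766 = 7.0632
R_total = 7.0632 + 0.6334 = 7.6966 m²·K/W
Q = 54.57 × (21.1 − 3.166) / 7.6966 = 127.15 W
E = 127.15 W × 2162 h / 1000 = 274.91 kWh

274.9 kWh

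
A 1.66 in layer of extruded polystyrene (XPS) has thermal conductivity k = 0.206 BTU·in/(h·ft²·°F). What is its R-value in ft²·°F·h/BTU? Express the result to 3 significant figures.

8.06 ft²·°F·h/BTU

R = L/k = 1.66/0.206 = 8.058 ft²·°F·h/BTU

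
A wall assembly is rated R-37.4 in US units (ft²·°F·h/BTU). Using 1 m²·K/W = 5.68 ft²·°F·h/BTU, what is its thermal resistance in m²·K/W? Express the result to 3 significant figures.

6.58 m²·K/W

R_SI = 37.4/5.68 = 6.585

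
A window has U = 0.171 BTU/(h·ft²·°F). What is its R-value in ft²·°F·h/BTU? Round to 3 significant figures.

R = 1/U = 1/0.171 = 5.848

5.85 ft²·°F·h/BTU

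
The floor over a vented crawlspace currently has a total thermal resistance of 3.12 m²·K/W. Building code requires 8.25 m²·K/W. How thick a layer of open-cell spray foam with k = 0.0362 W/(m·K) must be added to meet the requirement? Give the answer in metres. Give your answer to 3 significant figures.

ΔR = 8.25 − 3.12 = 5.13 m²·K/W
L = ΔR × k = 5.13 × 0.0362 = 0.1857 m

0.186 m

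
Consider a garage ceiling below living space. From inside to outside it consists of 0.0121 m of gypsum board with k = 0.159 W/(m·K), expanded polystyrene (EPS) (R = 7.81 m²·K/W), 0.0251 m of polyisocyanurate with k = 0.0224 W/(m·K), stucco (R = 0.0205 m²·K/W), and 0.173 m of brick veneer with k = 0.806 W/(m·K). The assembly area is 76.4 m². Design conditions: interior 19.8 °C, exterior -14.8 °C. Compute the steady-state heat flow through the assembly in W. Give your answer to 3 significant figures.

286 W

0.0121/0.159 = 0.0761
0.0251/0.0224 = 1.121
0.173/0.806 = 0.2146
R_total = 0.0761 + 7.81 + 1.121 + 0.0205 + 0.2146 = 9.242 m²·K/W
Q = A·ΔT/R = 76.4 × (19.8 − (-14.8)) / 9.242 = 286 W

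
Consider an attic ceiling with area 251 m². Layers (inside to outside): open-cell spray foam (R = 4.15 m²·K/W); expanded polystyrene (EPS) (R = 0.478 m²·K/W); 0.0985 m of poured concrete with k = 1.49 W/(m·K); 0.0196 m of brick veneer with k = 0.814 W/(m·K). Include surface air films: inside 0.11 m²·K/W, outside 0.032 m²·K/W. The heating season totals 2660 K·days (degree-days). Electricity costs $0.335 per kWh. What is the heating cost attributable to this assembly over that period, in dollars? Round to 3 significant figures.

0.0985/1.49 = 0.06611
0.0196/0.814 = 0.02408
R_total = 0.11 + 4.15 + 0.478 + 0.06611 + 0.02408 + 0.032 = 4.86 m²·K/W
E = A × HDD × 24 / R / 1000 = 251 × 2660 × 24 / 4.86 / 1000 = 3297 kWh
Cost = 3297 × 0.335 = $1104

1100 dollars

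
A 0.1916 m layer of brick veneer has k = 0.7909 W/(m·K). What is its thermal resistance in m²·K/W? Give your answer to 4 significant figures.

R = L/k = 0.1916/0.7909 = 0.24226 m²·K/W

0.2423 m²·K/W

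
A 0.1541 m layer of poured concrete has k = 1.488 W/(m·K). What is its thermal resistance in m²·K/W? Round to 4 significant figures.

0.1036 m²·K/W

R = L/k = 0.1541/1.488 = 0.10356 m²·K/W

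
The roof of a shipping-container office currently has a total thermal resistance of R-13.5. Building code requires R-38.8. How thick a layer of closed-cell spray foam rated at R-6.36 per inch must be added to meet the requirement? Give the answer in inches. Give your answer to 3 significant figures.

ΔR = 38.8 − 13.5 = 25.3 ft²·°F·h/BTU
L = ΔR / (R/in) = 25.3/6.36 = 3.978 in

3.98 in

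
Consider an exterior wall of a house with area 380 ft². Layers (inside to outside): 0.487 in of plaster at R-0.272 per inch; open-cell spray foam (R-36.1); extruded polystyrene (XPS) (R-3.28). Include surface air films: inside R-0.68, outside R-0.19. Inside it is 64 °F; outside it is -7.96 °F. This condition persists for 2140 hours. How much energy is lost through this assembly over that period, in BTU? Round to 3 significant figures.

0.487 × 0.272 = 0.1325
R_total = 0.68 + 0.1325 + 36.1 + 3.28 + 0.19 = 40.38 ft²·°F·h/BTU
Q = 380 × (64 − (-7.96)) / 40.38 = 677.1 BTU/h
E = 677.1 × 2140 = 1449000 BTU

1450000 BTU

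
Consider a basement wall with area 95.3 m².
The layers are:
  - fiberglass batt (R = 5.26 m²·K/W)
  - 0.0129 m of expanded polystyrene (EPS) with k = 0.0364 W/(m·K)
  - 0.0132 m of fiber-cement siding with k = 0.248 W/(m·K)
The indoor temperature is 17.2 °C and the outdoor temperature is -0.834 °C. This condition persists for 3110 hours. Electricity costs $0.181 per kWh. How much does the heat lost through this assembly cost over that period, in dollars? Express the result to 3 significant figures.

0.0129/0.0364 = 0.3544
0.0132/0.248 = 0.05323
R_total = 5.26 + 0.3544 + 0.05323 = 5.668 m²·K/W
Q = 95.3 × (17.2 − (-0.834)) / 5.668 = 303.2 W
E = 303.2 W × 3110 h / 1000 = 943.1 kWh
Cost = 943.1 × 0.181 = $170.7

171 dollars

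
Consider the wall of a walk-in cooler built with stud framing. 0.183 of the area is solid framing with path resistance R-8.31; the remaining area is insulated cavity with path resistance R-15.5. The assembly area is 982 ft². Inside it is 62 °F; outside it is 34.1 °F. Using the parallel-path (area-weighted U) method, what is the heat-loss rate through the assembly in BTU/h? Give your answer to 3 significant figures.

2050 BTU/h

U_eff = 0.817/15.5 + 0.183/8.31 = 0.05271 + 0.02202 = 0.07473
R_eff = 1/U_eff = 13.38 ft²·°F·h/BTU
Q = 982 × (62 − 34.1) / 13.38 = 2047 BTU/h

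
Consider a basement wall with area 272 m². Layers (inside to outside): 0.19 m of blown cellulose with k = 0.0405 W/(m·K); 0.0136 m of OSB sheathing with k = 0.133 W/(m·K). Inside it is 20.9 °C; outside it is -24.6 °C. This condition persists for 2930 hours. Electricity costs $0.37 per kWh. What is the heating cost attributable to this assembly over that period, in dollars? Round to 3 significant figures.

2800 dollars

0.19/0.0405 = 4.691
0.0136/0.133 = 0.1023
R_total = 4.691 + 0.1023 = 4.794 m²·K/W
Q = 272 × (20.9 − (-24.6)) / 4.794 = 2582 W
E = 2582 W × 2930 h / 1000 = 7565 kWh
Cost = 7565 × 0.37 = $2799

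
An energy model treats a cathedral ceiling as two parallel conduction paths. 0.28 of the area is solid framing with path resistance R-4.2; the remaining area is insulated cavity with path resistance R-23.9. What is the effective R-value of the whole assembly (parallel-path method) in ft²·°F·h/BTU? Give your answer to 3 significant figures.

10.3 ft²·°F·h/BTU

U_eff = 0.72/23.9 + 0.28/4.2 = 0.03013 + 0.06667 = 0.09679
R_eff = 1/U_eff = 10.33 ft²·°F·h/BTU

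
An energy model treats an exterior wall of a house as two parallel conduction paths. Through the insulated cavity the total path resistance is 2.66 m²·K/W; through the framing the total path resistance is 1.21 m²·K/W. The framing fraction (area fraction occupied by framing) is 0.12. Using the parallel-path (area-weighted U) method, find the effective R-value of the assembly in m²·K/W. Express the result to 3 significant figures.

U_eff = 0.88/2.66 + 0.12/1.21 = 0.3308 + 0.09917 = 0.43
R_eff = 1/U_eff = 2.326 m²·K/W

2.33 m²·K/W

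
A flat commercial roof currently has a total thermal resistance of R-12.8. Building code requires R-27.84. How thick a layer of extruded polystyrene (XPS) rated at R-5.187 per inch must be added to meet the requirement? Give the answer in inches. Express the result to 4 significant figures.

2.900 in

ΔR = 27.84 − 12.8 = 15.04 ft²·°F·h/BTU
L = ΔR / (R/in) = 15.04/5.187 = 2.8996 in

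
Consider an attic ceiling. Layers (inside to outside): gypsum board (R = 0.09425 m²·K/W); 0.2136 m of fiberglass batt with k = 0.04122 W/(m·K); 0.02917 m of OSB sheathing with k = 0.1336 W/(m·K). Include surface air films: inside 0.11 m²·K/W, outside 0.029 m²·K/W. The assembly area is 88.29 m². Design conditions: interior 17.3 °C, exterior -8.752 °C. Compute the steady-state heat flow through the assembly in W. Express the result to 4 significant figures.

408.3 W

0.2136/0.04122 = 5.182
0.02917/0.1336 = 0.21834
R_total = 0.11 + 0.09425 + 5.182 + 0.21834 + 0.029 = 5.6335 m²·K/W
Q = A·ΔT/R = 88.29 × (17.3 − (-8.752)) / 5.6335 = 408.29 W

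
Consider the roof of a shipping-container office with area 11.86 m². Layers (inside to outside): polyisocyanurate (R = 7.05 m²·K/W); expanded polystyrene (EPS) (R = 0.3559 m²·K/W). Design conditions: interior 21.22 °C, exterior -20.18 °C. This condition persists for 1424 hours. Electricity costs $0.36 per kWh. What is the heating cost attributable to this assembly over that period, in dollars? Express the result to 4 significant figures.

33.99 dollars

R_total = 7.05 + 0.3559 = 7.4059 m²·K/W
Q = 11.86 × (21.22 − (-20.18)) / 7.4059 = 66.299 W
E = 66.299 W × 1424 h / 1000 = 94.41 kWh
Cost = 94.41 × 0.36 = $33.988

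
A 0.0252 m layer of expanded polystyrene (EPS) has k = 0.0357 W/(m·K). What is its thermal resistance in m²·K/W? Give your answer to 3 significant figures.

0.706 m²·K/W

R = L/k = 0.0252/0.0357 = 0.7059 m²·K/W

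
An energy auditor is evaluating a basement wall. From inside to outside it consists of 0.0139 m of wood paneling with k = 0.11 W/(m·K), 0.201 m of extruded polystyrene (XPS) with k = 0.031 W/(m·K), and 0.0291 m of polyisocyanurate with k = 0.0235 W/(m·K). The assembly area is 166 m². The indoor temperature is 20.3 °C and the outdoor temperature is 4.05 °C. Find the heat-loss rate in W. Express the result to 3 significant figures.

0.0139/0.11 = 0.1264
0.201/0.031 = 6.484
0.0291/0.0235 = 1.238
R_total = 0.1264 + 6.484 + 1.238 = 7.849 m²·K/W
Q = A·ΔT/R = 166 × (20.3 − 4.05) / 7.849 = 343.7 W

344 W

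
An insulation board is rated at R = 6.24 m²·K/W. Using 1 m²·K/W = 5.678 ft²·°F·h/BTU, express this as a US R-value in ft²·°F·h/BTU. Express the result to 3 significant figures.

R_US = 6.24 × 5.678 = 35.43

35.4 ft²·°F·h/BTU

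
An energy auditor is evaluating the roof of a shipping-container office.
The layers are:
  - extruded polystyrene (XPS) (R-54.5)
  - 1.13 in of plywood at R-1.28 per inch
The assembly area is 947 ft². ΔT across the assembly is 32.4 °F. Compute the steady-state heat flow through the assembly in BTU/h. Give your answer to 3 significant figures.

1.13 × 1.28 = 1.446
R_total = 54.5 + 1.446 = 55.95 ft²·°F·h/BTU
Q = A·ΔT/R = 947 × 32.4 / 55.95 = 548.4 BTU/h

548 BTU/h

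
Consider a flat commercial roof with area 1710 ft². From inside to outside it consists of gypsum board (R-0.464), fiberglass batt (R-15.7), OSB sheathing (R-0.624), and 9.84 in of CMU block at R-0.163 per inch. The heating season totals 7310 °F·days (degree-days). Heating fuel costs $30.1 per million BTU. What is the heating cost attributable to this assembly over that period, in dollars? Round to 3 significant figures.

491 dollars

9.84 × 0.163 = 1.604
R_total = 0.464 + 15.7 + 0.624 + 1.604 = 18.39 ft²·°F·h/BTU
E = A × HDD × 24 / R = 1710 × 7310 × 24 / 18.39 = 16310000 BTU
Cost = 16310000/10⁶ × 30.1 = $491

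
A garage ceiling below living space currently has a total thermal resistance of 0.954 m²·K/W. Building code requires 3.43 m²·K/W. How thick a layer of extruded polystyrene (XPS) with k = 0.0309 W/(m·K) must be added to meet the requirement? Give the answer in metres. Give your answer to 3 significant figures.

ΔR = 3.43 − 0.954 = 2.476 m²·K/W
L = ΔR × k = 2.476 × 0.0309 = 0.07651 m

0.0765 m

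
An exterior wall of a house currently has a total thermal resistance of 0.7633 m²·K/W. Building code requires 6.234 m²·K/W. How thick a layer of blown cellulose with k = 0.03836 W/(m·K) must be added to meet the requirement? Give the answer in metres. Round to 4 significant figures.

0.2099 m

ΔR = 6.234 − 0.7633 = 5.4707 m²·K/W
L = ΔR × k = 5.4707 × 0.03836 = 0.20986 m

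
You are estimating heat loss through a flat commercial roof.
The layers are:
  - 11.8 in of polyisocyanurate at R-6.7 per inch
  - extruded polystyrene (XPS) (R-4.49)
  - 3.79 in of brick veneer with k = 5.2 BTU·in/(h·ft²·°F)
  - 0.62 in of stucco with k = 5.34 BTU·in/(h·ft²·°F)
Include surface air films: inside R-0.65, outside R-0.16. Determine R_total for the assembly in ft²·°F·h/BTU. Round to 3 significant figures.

11.8 × 6.7 = 79.06
3.79/5.2 = 0.7288
0.62/5.34 = 0.1161
R_total = 0.65 + 79.06 + 4.49 + 0.7288 + 0.1161 + 0.16 = 85.2 ft²·°F·h/BTU

85.2 ft²·°F·h/BTU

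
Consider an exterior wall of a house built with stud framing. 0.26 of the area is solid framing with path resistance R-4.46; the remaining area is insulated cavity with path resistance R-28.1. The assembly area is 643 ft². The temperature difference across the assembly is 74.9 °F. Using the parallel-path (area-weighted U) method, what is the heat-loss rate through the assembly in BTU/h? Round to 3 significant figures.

4080 BTU/h

U_eff = 0.74/28.1 + 0.26/4.46 = 0.02633 + 0.0583 = 0.08463
R_eff = 1/U_eff = 11.82 ft²·°F·h/BTU
Q = 643 × 74.9 / 11.82 = 4076 BTU/h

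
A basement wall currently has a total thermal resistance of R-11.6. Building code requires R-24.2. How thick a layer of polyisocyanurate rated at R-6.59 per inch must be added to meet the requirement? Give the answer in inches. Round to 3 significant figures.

1.91 in

ΔR = 24.2 − 11.6 = 12.6 ft²·°F·h/BTU
L = ΔR / (R/in) = 12.6/6.59 = 1.912 in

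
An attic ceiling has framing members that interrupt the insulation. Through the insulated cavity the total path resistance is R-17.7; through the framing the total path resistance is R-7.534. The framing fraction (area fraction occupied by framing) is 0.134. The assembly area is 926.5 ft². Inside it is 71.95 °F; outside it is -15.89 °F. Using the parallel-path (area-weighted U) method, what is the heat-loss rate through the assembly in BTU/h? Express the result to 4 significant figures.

U_eff = 0.866/17.7 + 0.134/7.534 = 0.048927 + 0.017786 = 0.066713
R_eff = 1/U_eff = 14.99 ft²·°F·h/BTU
Q = 926.5 × (71.95 − (-15.89)) / 14.99 = 5429.3 BTU/h

5429 BTU/h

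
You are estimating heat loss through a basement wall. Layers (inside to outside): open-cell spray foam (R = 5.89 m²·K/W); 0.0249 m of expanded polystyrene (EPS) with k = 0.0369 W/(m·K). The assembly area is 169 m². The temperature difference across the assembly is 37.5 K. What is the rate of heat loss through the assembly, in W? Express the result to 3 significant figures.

965 W

0.0249/0.0369 = 0.6748
R_total = 5.89 + 0.6748 = 6.565 m²·K/W
Q = A·ΔT/R = 169 × 37.5 / 6.565 = 965.4 W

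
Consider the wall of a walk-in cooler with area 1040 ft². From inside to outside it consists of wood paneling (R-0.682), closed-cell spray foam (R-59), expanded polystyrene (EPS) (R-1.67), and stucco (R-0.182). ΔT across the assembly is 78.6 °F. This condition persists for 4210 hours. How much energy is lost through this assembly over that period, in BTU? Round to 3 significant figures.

5590000 BTU

R_total = 0.682 + 59 + 1.67 + 0.182 = 61.53 ft²·°F·h/BTU
Q = 1040 × 78.6 / 61.53 = 1328 BTU/h
E = 1328 × 4210 = 5593000 BTU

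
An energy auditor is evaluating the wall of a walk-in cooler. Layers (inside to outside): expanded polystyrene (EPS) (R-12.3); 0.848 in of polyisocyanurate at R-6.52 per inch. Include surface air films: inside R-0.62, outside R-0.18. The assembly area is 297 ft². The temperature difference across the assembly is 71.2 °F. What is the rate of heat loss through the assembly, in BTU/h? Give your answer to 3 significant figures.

1140 BTU/h

0.848 × 6.52 = 5.529
R_total = 0.62 + 12.3 + 5.529 + 0.18 = 18.63 ft²·°F·h/BTU
Q = A·ΔT/R = 297 × 71.2 / 18.63 = 1135 BTU/h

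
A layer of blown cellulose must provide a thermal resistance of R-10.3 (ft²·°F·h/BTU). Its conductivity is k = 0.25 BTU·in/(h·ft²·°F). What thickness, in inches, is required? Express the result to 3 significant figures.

L = R × k = 10.3 × 0.25 = 2.575 in

2.58 in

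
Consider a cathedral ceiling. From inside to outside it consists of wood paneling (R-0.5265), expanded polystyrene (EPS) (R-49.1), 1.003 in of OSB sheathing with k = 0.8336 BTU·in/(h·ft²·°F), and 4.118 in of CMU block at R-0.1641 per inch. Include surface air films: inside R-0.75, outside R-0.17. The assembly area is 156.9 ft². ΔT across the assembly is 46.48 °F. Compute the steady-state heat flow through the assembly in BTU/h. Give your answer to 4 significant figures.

139.1 BTU/h

1.003/0.8336 = 1.2032
4.118 × 0.1641 = 0.67576
R_total = 0.75 + 0.5265 + 49.1 + 1.2032 + 0.67576 + 0.17 = 52.425 ft²·°F·h/BTU
Q = A·ΔT/R = 156.9 × 46.48 / 52.425 = 139.11 BTU/h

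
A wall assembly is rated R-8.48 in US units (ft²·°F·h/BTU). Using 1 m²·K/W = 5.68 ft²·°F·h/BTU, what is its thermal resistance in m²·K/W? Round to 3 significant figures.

1.49 m²·K/W

R_SI = 8.48/5.68 = 1.493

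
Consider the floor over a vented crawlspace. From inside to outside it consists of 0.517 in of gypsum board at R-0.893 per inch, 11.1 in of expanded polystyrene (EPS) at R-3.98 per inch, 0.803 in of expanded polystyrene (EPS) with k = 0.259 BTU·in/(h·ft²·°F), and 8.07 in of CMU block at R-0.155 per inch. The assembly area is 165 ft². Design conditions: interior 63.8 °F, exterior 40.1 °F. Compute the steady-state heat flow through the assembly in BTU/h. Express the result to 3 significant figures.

0.517 × 0.893 = 0.4617
11.1 × 3.98 = 44.18
0.803/0.259 = 3.1
8.07 × 0.155 = 1.251
R_total = 0.4617 + 44.18 + 3.1 + 1.251 = 48.99 ft²·°F·h/BTU
Q = A·ΔT/R = 165 × (63.8 − 40.1) / 48.99 = 79.82 BTU/h

79.8 BTU/h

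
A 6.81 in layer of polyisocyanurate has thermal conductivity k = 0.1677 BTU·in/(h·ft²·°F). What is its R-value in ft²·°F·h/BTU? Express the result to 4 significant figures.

40.61 ft²·°F·h/BTU

R = L/k = 6.81/0.1677 = 40.608 ft²·°F·h/BTU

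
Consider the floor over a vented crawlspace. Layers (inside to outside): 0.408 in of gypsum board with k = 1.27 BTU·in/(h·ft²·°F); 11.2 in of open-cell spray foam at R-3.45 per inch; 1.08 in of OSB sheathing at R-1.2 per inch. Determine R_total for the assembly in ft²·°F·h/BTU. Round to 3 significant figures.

40.3 ft²·°F·h/BTU

0.408/1.27 = 0.3213
11.2 × 3.45 = 38.64
1.08 × 1.2 = 1.296
R_total = 0.3213 + 38.64 + 1.296 = 40.26 ft²·°F·h/BTU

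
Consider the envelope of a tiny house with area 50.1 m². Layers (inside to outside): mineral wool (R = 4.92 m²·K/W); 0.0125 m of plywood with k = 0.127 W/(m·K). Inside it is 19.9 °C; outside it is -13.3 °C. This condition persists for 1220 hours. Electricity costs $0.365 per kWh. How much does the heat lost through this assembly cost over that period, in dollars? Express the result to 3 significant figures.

0.0125/0.127 = 0.09843
R_total = 4.92 + 0.09843 = 5.018 m²·K/W
Q = 50.1 × (19.9 − (-13.3)) / 5.018 = 331.4 W
E = 331.4 W × 1220 h / 1000 = 404.4 kWh
Cost = 404.4 × 0.365 = $147.6

148 dollars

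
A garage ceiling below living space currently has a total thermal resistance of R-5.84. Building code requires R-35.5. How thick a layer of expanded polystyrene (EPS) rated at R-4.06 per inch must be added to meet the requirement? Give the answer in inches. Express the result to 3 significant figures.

ΔR = 35.5 − 5.84 = 29.66 ft²·°F·h/BTU
L = ΔR / (R/in) = 29.66/4.06 = 7.305 in

7.31 in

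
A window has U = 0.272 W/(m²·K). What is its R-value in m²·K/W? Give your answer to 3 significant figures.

3.68 m²·K/W

R = 1/U = 1/0.272 = 3.676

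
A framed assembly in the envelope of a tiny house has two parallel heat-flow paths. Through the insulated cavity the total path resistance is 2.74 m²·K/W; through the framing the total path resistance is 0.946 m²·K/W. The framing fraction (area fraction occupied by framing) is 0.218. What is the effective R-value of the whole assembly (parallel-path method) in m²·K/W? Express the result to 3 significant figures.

1.94 m²·K/W

U_eff = 0.782/2.74 + 0.218/0.946 = 0.2854 + 0.2304 = 0.5158
R_eff = 1/U_eff = 1.939 m²·K/W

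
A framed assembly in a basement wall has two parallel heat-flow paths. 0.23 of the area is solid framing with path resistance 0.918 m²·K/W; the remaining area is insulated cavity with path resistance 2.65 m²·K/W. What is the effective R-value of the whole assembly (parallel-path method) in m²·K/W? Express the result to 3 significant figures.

1.85 m²·K/W

U_eff = 0.77/2.65 + 0.23/0.918 = 0.2906 + 0.2505 = 0.5411
R_eff = 1/U_eff = 1.848 m²·K/W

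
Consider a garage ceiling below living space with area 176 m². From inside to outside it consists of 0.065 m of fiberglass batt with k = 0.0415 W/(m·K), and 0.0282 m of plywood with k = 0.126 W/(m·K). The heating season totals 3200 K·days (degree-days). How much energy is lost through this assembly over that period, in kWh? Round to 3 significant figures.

7550 kWh

0.065/0.0415 = 1.566
0.0282/0.126 = 0.2238
R_total = 1.566 + 0.2238 = 1.79 m²·K/W
E = A × HDD × 24 / R / 1000 = 176 × 3200 × 24 / 1.79 / 1000 = 7551 kWh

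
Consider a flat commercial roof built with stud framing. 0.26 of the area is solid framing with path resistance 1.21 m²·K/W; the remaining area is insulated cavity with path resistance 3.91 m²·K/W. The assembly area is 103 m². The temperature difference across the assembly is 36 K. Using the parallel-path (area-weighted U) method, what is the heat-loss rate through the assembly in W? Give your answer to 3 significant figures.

1500 W

U_eff = 0.74/3.91 + 0.26/1.21 = 0.1893 + 0.2149 = 0.4041
R_eff = 1/U_eff = 2.474 m²·K/W
Q = 103 × 36 / 2.474 = 1499 W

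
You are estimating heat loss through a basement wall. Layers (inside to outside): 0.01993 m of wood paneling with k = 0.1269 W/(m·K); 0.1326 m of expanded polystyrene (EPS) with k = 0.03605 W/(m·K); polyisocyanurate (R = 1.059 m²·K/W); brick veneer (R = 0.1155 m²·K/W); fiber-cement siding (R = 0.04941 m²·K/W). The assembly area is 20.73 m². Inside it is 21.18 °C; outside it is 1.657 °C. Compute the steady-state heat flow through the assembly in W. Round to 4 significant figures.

0.01993/0.1269 = 0.15705
0.1326/0.03605 = 3.6782
R_total = 0.15705 + 3.6782 + 1.059 + 0.1155 + 0.04941 = 5.0592 m²·K/W
Q = A·ΔT/R = 20.73 × (21.18 − 1.657) / 5.0592 = 79.995 W

80.00 W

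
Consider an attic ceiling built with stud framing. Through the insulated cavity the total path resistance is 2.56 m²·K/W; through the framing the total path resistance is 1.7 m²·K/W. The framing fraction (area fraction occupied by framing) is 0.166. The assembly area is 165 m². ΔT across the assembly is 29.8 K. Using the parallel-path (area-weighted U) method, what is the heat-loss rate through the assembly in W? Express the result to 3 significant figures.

U_eff = 0.834/2.56 + 0.166/1.7 = 0.3258 + 0.09765 = 0.4234
R_eff = 1/U_eff = 2.362 m²·K/W
Q = 165 × 29.8 / 2.362 = 2082 W

2080 W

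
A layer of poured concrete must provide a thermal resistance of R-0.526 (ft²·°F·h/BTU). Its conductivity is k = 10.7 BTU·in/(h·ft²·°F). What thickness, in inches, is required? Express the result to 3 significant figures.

5.63 in

L = R × k = 0.526 × 10.7 = 5.628 in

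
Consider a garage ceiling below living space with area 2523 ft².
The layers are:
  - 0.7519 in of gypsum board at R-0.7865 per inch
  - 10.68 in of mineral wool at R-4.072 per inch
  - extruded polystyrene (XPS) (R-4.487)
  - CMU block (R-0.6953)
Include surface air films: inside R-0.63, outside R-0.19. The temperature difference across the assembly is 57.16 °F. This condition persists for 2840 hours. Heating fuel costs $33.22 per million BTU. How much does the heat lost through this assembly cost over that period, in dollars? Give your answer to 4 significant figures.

0.7519 × 0.7865 = 0.59137
10.68 × 4.072 = 43.489
R_total = 0.63 + 0.59137 + 43.489 + 4.487 + 0.6953 + 0.19 = 50.083 ft²·°F·h/BTU
Q = 2523 × 57.16 / 50.083 = 2879.5 BTU/h
E = 2879.5 × 2840 = 8177900 BTU
Cost = 8177900/10⁶ × 33.22 = $271.67

271.7 dollars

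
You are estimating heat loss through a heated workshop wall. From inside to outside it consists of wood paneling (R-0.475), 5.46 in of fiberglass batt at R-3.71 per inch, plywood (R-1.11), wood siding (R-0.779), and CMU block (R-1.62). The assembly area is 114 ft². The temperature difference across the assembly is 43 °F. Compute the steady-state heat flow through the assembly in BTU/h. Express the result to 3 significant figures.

5.46 × 3.71 = 20.26
R_total = 0.475 + 20.26 + 1.11 + 0.779 + 1.62 = 24.24 ft²·°F·h/BTU
Q = A·ΔT/R = 114 × 43 / 24.24 = 202.2 BTU/h

202 BTU/h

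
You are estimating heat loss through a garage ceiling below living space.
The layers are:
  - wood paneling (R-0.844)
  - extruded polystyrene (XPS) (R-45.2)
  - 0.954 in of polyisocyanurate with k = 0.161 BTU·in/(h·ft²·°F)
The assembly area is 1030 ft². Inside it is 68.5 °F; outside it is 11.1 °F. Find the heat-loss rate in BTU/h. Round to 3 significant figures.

1140 BTU/h

0.954/0.161 = 5.925
R_total = 0.844 + 45.2 + 5.925 = 51.97 ft²·°F·h/BTU
Q = A·ΔT/R = 1030 × (68.5 − 11.1) / 51.97 = 1138 BTU/h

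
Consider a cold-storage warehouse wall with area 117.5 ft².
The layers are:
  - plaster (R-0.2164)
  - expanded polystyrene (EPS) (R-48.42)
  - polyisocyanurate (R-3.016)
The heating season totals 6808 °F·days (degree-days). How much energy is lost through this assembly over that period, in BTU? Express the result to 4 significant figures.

371700 BTU

R_total = 0.2164 + 48.42 + 3.016 = 51.652 ft²·°F·h/BTU
E = A × HDD × 24 / R = 117.5 × 6808 × 24 / 51.652 = 371690 BTU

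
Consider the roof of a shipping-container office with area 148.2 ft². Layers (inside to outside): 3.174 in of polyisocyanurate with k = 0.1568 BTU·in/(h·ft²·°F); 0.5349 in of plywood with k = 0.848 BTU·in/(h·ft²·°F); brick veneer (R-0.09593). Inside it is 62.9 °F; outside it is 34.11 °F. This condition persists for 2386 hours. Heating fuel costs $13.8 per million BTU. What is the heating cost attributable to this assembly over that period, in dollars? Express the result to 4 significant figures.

6.700 dollars

3.174/0.1568 = 20.242
0.5349/0.848 = 0.63078
R_total = 20.242 + 0.63078 + 0.09593 = 20.969 ft²·°F·h/BTU
Q = 148.2 × (62.9 − 34.11) / 20.969 = 203.47 BTU/h
E = 203.47 × 2386 = 485490 BTU
Cost = 485490/10⁶ × 13.8 = $6.6998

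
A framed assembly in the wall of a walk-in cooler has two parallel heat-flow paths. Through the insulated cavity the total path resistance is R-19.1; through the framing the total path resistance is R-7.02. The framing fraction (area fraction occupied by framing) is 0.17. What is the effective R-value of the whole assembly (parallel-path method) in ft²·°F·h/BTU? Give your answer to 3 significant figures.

U_eff = 0.83/19.1 + 0.17/7.02 = 0.04346 + 0.02422 = 0.06767
R_eff = 1/U_eff = 14.78 ft²·°F·h/BTU

14.8 ft²·°F·h/BTU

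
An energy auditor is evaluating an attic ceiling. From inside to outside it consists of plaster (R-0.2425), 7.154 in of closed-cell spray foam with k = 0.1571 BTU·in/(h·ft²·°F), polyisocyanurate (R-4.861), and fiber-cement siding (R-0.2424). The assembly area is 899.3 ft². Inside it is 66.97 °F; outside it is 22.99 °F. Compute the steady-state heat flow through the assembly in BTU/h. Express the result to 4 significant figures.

777.3 BTU/h

7.154/0.1571 = 45.538
R_total = 0.2425 + 45.538 + 4.861 + 0.2424 = 50.884 ft²·°F·h/BTU
Q = A·ΔT/R = 899.3 × (66.97 − 22.99) / 50.884 = 777.29 BTU/h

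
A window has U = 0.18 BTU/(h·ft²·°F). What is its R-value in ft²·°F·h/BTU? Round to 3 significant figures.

5.56 ft²·°F·h/BTU

R = 1/U = 1/0.18 = 5.556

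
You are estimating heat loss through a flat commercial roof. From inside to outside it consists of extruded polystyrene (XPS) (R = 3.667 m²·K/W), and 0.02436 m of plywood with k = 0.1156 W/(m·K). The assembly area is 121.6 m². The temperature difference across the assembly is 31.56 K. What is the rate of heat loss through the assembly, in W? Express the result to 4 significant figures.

0.02436/0.1156 = 0.21073
R_total = 3.667 + 0.21073 = 3.8777 m²·K/W
Q = A·ΔT/R = 121.6 × 31.56 / 3.8777 = 989.68 W

989.7 W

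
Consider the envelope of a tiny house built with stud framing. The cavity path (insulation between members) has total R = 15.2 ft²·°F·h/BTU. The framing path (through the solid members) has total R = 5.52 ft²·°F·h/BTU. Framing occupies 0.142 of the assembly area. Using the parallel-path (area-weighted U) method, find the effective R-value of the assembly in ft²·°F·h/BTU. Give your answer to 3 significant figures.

12.2 ft²·°F·h/BTU

U_eff = 0.858/15.2 + 0.142/5.52 = 0.05645 + 0.02572 = 0.08217
R_eff = 1/U_eff = 12.17 ft²·°F·h/BTU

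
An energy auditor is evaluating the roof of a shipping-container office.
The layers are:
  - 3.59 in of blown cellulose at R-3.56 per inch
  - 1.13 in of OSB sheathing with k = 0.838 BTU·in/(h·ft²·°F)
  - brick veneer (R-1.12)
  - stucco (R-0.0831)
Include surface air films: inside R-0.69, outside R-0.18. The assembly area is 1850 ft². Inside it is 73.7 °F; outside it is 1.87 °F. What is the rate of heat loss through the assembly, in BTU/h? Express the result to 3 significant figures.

8200 BTU/h

3.59 × 3.56 = 12.78
1.13/0.838 = 1.348
R_total = 0.69 + 12.78 + 1.348 + 1.12 + 0.0831 + 0.18 = 16.2 ft²·°F·h/BTU
Q = A·ΔT/R = 1850 × (73.7 − 1.87) / 16.2 = 8202 BTU/h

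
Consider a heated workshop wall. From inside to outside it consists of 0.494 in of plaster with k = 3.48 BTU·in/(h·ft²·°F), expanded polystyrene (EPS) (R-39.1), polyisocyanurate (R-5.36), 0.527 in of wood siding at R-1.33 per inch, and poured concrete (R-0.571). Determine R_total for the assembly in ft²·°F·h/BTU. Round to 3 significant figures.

45.9 ft²·°F·h/BTU

0.494/3.48 = 0.142
0.527 × 1.33 = 0.7009
R_total = 0.142 + 39.1 + 5.36 + 0.7009 + 0.571 = 45.87 ft²·°F·h/BTU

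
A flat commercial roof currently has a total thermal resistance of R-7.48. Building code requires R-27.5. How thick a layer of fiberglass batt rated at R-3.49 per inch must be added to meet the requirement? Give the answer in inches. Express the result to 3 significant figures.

5.74 in

ΔR = 27.5 − 7.48 = 20.02 ft²·°F·h/BTU
L = ΔR / (R/in) = 20.02/3.49 = 5.736 in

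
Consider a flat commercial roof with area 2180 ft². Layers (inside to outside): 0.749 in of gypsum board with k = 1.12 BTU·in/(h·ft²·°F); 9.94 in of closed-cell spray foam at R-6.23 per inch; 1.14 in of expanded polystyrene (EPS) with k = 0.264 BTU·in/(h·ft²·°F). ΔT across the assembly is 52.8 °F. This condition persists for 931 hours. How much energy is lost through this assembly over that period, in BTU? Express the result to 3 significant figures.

1600000 BTU

0.749/1.12 = 0.6687
9.94 × 6.23 = 61.93
1.14/0.264 = 4.318
R_total = 0.6687 + 61.93 + 4.318 = 66.91 ft²·°F·h/BTU
Q = 2180 × 52.8 / 66.91 = 1720 BTU/h
E = 1720 × 931 = 1602000 BTU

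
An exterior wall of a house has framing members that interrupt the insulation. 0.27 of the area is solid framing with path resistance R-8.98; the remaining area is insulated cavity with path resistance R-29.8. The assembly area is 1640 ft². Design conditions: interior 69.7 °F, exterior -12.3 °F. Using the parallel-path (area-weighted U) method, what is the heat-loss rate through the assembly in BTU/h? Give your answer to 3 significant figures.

U_eff = 0.73/29.8 + 0.27/8.98 = 0.0245 + 0.03007 = 0.05456
R_eff = 1/U_eff = 18.33 ft²·°F·h/BTU
Q = 1640 × (69.7 − (-12.3)) / 18.33 = 7338 BTU/h

7340 BTU/h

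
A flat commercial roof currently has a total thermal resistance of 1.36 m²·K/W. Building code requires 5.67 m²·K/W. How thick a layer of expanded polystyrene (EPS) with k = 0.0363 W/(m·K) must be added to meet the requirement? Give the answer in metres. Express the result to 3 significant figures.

ΔR = 5.67 − 1.36 = 4.31 m²·K/W
L = ΔR × k = 4.31 × 0.0363 = 0.1565 m

0.156 m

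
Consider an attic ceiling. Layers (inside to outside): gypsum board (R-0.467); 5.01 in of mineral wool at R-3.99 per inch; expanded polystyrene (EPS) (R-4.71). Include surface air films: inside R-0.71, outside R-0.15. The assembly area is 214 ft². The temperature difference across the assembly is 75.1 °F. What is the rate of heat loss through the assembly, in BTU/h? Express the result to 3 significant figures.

5.01 × 3.99 = 19.99
R_total = 0.71 + 0.467 + 19.99 + 4.71 + 0.15 = 26.03 ft²·°F·h/BTU
Q = A·ΔT/R = 214 × 75.1 / 26.03 = 617.5 BTU/h

617 BTU/h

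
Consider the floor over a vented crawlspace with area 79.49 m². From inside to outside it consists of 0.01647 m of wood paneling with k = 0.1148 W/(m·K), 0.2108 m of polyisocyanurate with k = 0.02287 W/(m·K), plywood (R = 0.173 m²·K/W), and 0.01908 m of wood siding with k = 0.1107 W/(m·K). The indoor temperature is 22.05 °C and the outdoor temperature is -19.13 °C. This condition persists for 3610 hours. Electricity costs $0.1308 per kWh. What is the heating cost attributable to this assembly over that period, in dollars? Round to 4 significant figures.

159.2 dollars

0.01647/0.1148 = 0.14347
0.2108/0.02287 = 9.2173
0.01908/0.1107 = 0.17236
R_total = 0.14347 + 9.2173 + 0.173 + 0.17236 = 9.7061 m²·K/W
Q = 79.49 × (22.05 − (-19.13)) / 9.7061 = 337.25 W
E = 337.25 W × 3610 h / 1000 = 1217.5 kWh
Cost = 1217.5 × 0.1308 = $159.25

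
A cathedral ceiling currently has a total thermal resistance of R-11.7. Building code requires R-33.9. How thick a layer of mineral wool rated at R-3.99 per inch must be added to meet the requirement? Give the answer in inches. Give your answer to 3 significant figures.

5.56 in

ΔR = 33.9 − 11.7 = 22.2 ft²·°F·h/BTU
L = ΔR / (R/in) = 22.2/3.99 = 5.564 in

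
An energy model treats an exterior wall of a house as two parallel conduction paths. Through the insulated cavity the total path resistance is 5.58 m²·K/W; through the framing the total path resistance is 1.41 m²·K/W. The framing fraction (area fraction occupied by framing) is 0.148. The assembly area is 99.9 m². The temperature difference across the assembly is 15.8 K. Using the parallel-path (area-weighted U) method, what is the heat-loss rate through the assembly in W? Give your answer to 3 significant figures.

407 W

U_eff = 0.852/5.58 + 0.148/1.41 = 0.1527 + 0.105 = 0.2577
R_eff = 1/U_eff = 3.881 m²·K/W
Q = 99.9 × 15.8 / 3.881 = 406.7 W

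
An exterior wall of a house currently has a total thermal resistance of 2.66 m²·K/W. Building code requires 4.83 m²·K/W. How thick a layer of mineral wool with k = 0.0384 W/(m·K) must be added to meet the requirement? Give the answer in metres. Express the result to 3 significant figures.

0.0833 m

ΔR = 4.83 − 2.66 = 2.17 m²·K/W
L = ΔR × k = 2.17 × 0.0384 = 0.08333 m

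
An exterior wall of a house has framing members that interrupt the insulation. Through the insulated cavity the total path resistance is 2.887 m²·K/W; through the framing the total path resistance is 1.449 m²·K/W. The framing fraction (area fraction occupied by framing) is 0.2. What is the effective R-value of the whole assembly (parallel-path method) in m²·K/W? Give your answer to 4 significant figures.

2.409 m²·K/W

U_eff = 0.8/2.887 + 0.2/1.449 = 0.2771 + 0.13803 = 0.41513
R_eff = 1/U_eff = 2.4089 m²·K/W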